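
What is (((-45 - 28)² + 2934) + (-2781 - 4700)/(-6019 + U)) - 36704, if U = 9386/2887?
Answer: -493926531300/17367467 ≈ -28440.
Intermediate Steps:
U = 9386/2887 (U = 9386*(1/2887) = 9386/2887 ≈ 3.2511)
(((-45 - 28)² + 2934) + (-2781 - 4700)/(-6019 + U)) - 36704 = (((-45 - 28)² + 2934) + (-2781 - 4700)/(-6019 + 9386/2887)) - 36704 = (((-73)² + 2934) - 7481/(-17367467/2887)) - 36704 = ((5329 + 2934) - 7481*(-2887/17367467)) - 36704 = (8263 + 21597647/17367467) - 36704 = 143528977468/17367467 - 36704 = -493926531300/17367467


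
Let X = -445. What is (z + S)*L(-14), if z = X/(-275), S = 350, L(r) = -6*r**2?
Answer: -22742664/55 ≈ -4.1350e+5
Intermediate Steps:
z = 89/55 (z = -445/(-275) = -445*(-1/275) = 89/55 ≈ 1.6182)
(z + S)*L(-14) = (89/55 + 350)*(-6*(-14)**2) = 19339*(-6*196)/55 = (19339/55)*(-1176) = -22742664/55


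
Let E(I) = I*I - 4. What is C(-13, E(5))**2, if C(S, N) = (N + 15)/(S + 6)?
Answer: 1296/49 ≈ 26.449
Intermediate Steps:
E(I) = -4 + I**2 (E(I) = I**2 - 4 = -4 + I**2)
C(S, N) = (15 + N)/(6 + S)
C(-13, E(5))**2 = ((15 + (-4 + 5**2))/(6 - 13))**2 = ((15 + (-4 + 25))/(-7))**2 = (-(15 + 21)/7)**2 = (-1/7*36)**2 = (-36/7)**2 = 1296/49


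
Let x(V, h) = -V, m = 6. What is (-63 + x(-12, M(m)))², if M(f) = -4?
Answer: 2601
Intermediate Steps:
(-63 + x(-12, M(m)))² = (-63 - 1*(-12))² = (-63 + 12)² = (-51)² = 2601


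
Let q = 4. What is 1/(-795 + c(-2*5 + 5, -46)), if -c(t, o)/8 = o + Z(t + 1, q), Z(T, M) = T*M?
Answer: -1/299 ≈ -0.0033445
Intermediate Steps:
Z(T, M) = M*T
c(t, o) = -32 - 32*t - 8*o (c(t, o) = -8*(o + 4*(t + 1)) = -8*(o + 4*(1 + t)) = -8*(o + (4 + 4*t)) = -8*(4 + o + 4*t) = -32 - 32*t - 8*o)
1/(-795 + c(-2*5 + 5, -46)) = 1/(-795 + (-32 - 32*(-2*5 + 5) - 8*(-46))) = 1/(-795 + (-32 - 32*(-10 + 5) + 368)) = 1/(-795 + (-32 - 32*(-5) + 368)) = 1/(-795 + (-32 + 160 + 368)) = 1/(-795 + 496) = 1/(-299) = -1/299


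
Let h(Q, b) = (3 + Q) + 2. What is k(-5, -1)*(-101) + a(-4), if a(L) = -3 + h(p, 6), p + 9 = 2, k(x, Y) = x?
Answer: 500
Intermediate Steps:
p = -7 (p = -9 + 2 = -7)
h(Q, b) = 5 + Q
a(L) = -5 (a(L) = -3 + (5 - 7) = -3 - 2 = -5)
k(-5, -1)*(-101) + a(-4) = -5*(-101) - 5 = 505 - 5 = 500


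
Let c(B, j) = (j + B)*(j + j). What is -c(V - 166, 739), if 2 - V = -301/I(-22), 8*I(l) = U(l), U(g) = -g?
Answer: -11127862/11 ≈ -1.0116e+6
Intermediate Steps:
I(l) = -l/8 (I(l) = (-l)/8 = -l/8)
V = 1226/11 (V = 2 - (-301)/((-⅛*(-22))) = 2 - (-301)/11/4 = 2 - (-301)*4/11 = 2 - 1*(-1204/11) = 2 + 1204/11 = 1226/11 ≈ 111.45)
c(B, j) = 2*j*(B + j) (c(B, j) = (B + j)*(2*j) = 2*j*(B + j))
-c(V - 166, 739) = -2*739*((1226/11 - 166) + 739) = -2*739*(-600/11 + 739) = -2*739*7529/11 = -1*11127862/11 = -11127862/11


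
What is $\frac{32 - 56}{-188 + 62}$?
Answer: $\frac{4}{21} \approx 0.19048$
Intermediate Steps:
$\frac{32 - 56}{-188 + 62} = - \frac{24}{-126} = \left(-24\right) \left(- \frac{1}{126}\right) = \frac{4}{21}$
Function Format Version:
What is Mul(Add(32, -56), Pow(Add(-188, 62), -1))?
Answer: Rational(4, 21) ≈ 0.19048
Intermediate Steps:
Mul(Add(32, -56), Pow(Add(-188, 62), -1)) = Mul(-24, Pow(-126, -1)) = Mul(-24, Rational(-1, 126)) = Rational(4, 21)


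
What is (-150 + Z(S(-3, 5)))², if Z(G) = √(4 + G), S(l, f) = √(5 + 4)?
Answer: (150 - √7)² ≈ 21713.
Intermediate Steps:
S(l, f) = 3 (S(l, f) = √9 = 3)
(-150 + Z(S(-3, 5)))² = (-150 + √(4 + 3))² = (-150 + √7)²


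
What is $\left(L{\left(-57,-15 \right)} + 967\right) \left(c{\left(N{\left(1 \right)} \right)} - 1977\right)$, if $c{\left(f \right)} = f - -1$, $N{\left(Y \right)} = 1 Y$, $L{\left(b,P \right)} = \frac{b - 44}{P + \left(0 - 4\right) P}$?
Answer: $- \frac{17148530}{9} \approx -1.9054 \cdot 10^{6}$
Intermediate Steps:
$L{\left(b,P \right)} = - \frac{-44 + b}{3 P}$ ($L{\left(b,P \right)} = \frac{-44 + b}{P - 4 P} = \frac{-44 + b}{\left(-3\right) P} = \left(-44 + b\right) \left(- \frac{1}{3 P}\right) = - \frac{-44 + b}{3 P}$)
$N{\left(Y \right)} = Y$
$c{\left(f \right)} = 1 + f$ ($c{\left(f \right)} = f + 1 = 1 + f$)
$\left(L{\left(-57,-15 \right)} + 967\right) \left(c{\left(N{\left(1 \right)} \right)} - 1977\right) = \left(\frac{44 - -57}{3 \left(-15\right)} + 967\right) \left(\left(1 + 1\right) - 1977\right) = \left(\frac{1}{3} \left(- \frac{1}{15}\right) \left(44 + 57\right) + 967\right) \left(2 - 1977\right) = \left(\frac{1}{3} \left(- \frac{1}{15}\right) 101 + 967\right) \left(-1975\right) = \left(- \frac{101}{45} + 967\right) \left(-1975\right) = \frac{43414}{45} \left(-1975\right) = - \frac{17148530}{9}$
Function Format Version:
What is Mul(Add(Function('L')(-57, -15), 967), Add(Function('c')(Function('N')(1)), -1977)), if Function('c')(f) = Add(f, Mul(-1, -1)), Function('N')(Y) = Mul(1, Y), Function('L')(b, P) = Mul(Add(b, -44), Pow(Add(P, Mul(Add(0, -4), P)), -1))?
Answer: Rational(-17148530, 9) ≈ -1.9054e+6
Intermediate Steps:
Function('L')(b, P) = Mul(Rational(-1, 3), Pow(P, -1), Add(-44, b)) (Function('L')(b, P) = Mul(Add(-44, b), Pow(Add(P, Mul(-4, P)), -1)) = Mul(Add(-44, b), Pow(Mul(-3, P), -1)) = Mul(Add(-44, b), Mul(Rational(-1, 3), Pow(P, -1))) = Mul(Rational(-1, 3), Pow(P, -1), Add(-44, b)))
Function('N')(Y) = Y
Function('c')(f) = Add(1, f) (Function('c')(f) = Add(f, 1) = Add(1, f))
Mul(Add(Function('L')(-57, -15), 967), Add(Function('c')(Function('N')(1)), -1977)) = Mul(Add(Mul(Rational(1, 3), Pow(-15, -1), Add(44, Mul(-1, -57))), 967), Add(Add(1, 1), -1977)) = Mul(Add(Mul(Rational(1, 3), Rational(-1, 15), Add(44, 57)), 967), Add(2, -1977)) = Mul(Add(Mul(Rational(1, 3), Rational(-1, 15), 101), 967), -1975) = Mul(Add(Rational(-101, 45), 967), -1975) = Mul(Rational(43414, 45), -1975) = Rational(-17148530, 9)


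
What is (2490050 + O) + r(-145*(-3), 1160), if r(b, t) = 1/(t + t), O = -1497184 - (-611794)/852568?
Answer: 245481053694351/247244720 ≈ 9.9287e+5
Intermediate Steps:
O = -638225278359/426284 (O = -1497184 - (-611794)/852568 = -1497184 - 1*(-305897/426284) = -1497184 + 305897/426284 = -638225278359/426284 ≈ -1.4972e+6)
r(b, t) = 1/(2*t)
(2490050 + O) + r(-145*(-3), 1160) = (2490050 - 638225278359/426284) + (½)/1160 = 423243195841/426284 + (½)*(1/1160) = 423243195841/426284 + 1/2320 = 245481053694351/247244720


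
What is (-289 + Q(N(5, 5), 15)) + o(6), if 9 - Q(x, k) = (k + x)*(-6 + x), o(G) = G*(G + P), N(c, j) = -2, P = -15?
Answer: -230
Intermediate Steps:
o(G) = G*(-15 + G) (o(G) = G*(G - 15) = G*(-15 + G))
Q(x, k) = 9 - (-6 + x)*(k + x) (Q(x, k) = 9 - (k + x)*(-6 + x) = 9 - (-6 + x)*(k + x))
(-289 + Q(N(5, 5), 15)) + o(6) = (-289 + (9 - 1*(-2)**2 + 6*15 + 6*(-2) - 1*15*(-2))) + 6*(-15 + 6) = (-289 + (9 - 1*4 + 90 - 12 + 30)) + 6*(-9) = (-289 + (9 - 4 + 90 - 12 + 30)) - 54 = (-289 + 113) - 54 = -176 - 54 = -230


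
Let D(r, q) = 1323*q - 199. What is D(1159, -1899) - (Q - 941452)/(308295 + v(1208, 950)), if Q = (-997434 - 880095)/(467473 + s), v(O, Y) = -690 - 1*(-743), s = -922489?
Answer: -117507403171515155/46767757856 ≈ -2.5126e+6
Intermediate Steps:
v(O, Y) = 53 (v(O, Y) = -690 + 743 = 53)
Q = 625843/151672 (Q = (-997434 - 880095)/(467473 - 922489) = -1877529/(-455016) = -1877529*(-1/455016) = 625843/151672 ≈ 4.1263)
D(r, q) = -199 + 1323*q
D(1159, -1899) - (Q - 941452)/(308295 + v(1208, 950)) = (-199 + 1323*(-1899)) - (625843/151672 - 941452)/(308295 + 53) = (-199 - 2512377) - (-142791281901)/(151672*308348) = -2512576 - (-142791281901)/(151672*308348) = -2512576 - 1*(-142791281901/46767757856) = -2512576 + 142791281901/46767757856 = -117507403171515155/46767757856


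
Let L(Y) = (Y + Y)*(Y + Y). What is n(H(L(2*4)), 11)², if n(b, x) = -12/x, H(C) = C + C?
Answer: 144/121 ≈ 1.1901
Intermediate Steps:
L(Y) = 4*Y² (L(Y) = (2*Y)*(2*Y) = 4*Y²)
H(C) = 2*C
n(H(L(2*4)), 11)² = (-12/11)² = 144/121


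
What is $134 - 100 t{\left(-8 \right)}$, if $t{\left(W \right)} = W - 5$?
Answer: $1434$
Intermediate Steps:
$t{\left(W \right)} = -5 + W$ ($t{\left(W \right)} = W - 5 = -5 + W$)
$134 - 100 t{\left(-8 \right)} = 134 - 100 \left(-5 - 8\right) = 134 - -1300 = 134 + 1300 = 1434$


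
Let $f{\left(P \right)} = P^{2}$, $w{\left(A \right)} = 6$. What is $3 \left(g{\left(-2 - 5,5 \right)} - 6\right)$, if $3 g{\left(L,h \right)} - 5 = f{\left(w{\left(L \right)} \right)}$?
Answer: $23$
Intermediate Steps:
$g{\left(L,h \right)} = \frac{41}{3}$ ($g{\left(L,h \right)} = \frac{5}{3} + \frac{6^{2}}{3} = \frac{5}{3} + \frac{1}{3} \cdot 36 = \frac{5}{3} + 12 = \frac{41}{3}$)
$3 \left(g{\left(-2 - 5,5 \right)} - 6\right) = 3 \left(\frac{41}{3} - 6\right) = 3 \cdot \frac{23}{3} = 23$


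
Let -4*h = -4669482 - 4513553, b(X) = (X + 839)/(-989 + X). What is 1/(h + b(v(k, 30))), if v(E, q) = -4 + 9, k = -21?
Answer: 492/1129512883 ≈ 4.3559e-7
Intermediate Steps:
v(E, q) = 5
b(X) = (839 + X)/(-989 + X)
h = 9183035/4 (h = -(-4669482 - 4513553)/4 = -1/4*(-9183035) = 9183035/4 ≈ 2.2958e+6)
1/(h + b(v(k, 30))) = 1/(9183035/4 + (839 + 5)/(-989 + 5)) = 1/(9183035/4 + 844/(-984)) = 1/(9183035/4 - 1/984*844) = 1/(9183035/4 - 211/246) = 1/(1129512883/492) = 492/1129512883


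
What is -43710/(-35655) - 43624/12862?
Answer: -33107190/15286487 ≈ -2.1658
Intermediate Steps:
-43710/(-35655) - 43624/12862 = -43710*(-1/35655) - 43624*1/12862 = 2914/2377 - 21812/6431 = -33107190/15286487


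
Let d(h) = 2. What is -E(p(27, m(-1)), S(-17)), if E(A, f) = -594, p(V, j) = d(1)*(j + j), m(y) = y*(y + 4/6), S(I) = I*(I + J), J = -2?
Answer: 594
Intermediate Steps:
S(I) = I*(-2 + I) (S(I) = I*(I - 2) = I*(-2 + I))
m(y) = y*(⅔ + y) (m(y) = y*(y + 4*(⅙)) = y*(y + ⅔) = y*(⅔ + y))
p(V, j) = 4*j (p(V, j) = 2*(j + j) = 2*(2*j) = 4*j)
-E(p(27, m(-1)), S(-17)) = -1*(-594) = 594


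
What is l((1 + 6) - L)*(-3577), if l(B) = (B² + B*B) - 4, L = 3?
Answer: -100156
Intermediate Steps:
l(B) = -4 + 2*B² (l(B) = (B² + B²) - 4 = 2*B² - 4 = -4 + 2*B²)
l((1 + 6) - L)*(-3577) = (-4 + 2*((1 + 6) - 1*3)²)*(-3577) = (-4 + 2*(7 - 3)²)*(-3577) = (-4 + 2*4²)*(-3577) = (-4 + 2*16)*(-3577) = (-4 + 32)*(-3577) = 28*(-3577) = -100156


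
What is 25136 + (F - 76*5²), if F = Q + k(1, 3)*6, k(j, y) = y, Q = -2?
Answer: 23252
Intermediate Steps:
F = 16 (F = -2 + 3*6 = -2 + 18 = 16)
25136 + (F - 76*5²) = 25136 + (16 - 76*5²) = 25136 + (16 - 76*25) = 25136 + (16 - 1900) = 25136 - 1884 = 23252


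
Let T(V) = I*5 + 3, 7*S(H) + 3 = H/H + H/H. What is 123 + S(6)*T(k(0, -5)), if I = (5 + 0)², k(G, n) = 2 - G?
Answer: 733/7 ≈ 104.71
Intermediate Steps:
I = 25 (I = 5² = 25)
S(H) = -⅐ (S(H) = -3/7 + (H/H + H/H)/7 = -3/7 + (1 + 1)/7 = -3/7 + (⅐)*2 = -3/7 + 2/7 = -⅐)
T(V) = 128 (T(V) = 25*5 + 3 = 125 + 3 = 128)
123 + S(6)*T(k(0, -5)) = 123 - ⅐*128 = 123 - 128/7 = 733/7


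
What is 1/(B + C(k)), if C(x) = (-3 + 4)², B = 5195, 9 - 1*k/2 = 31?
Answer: 1/5196 ≈ 0.00019246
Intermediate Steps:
k = -44 (k = 18 - 2*31 = 18 - 62 = -44)
C(x) = 1 (C(x) = 1² = 1)
1/(B + C(k)) = 1/(5195 + 1) = 1/5196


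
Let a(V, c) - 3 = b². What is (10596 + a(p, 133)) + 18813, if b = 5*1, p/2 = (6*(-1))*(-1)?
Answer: 29437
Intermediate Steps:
p = 12 (p = 2*((6*(-1))*(-1)) = 2*(-6*(-1)) = 2*6 = 12)
b = 5
a(V, c) = 28 (a(V, c) = 3 + 5² = 3 + 25 = 28)
(10596 + a(p, 133)) + 18813 = (10596 + 28) + 18813 = 10624 + 18813 = 29437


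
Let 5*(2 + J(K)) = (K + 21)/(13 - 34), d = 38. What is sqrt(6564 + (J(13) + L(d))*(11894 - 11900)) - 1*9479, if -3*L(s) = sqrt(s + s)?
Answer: -9479 + 2*sqrt(2014495 + 1225*sqrt(19))/35 ≈ -9397.8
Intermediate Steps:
L(s) = -sqrt(2)*sqrt(s)/3 (L(s) = -sqrt(s + s)/3 = -sqrt(2)*sqrt(s)/3)
J(K) = -11/5 - K/105 (J(K) = -2 + ((K + 21)/(13 - 34))/5 = -2 + ((21 + K)/(-21))/5 = -2 + ((21 + K)*(-1/21))/5 = -2 + (-1 - K/21)/5 = -2 + (-1/5 - K/105) = -11/5 - K/105)
sqrt(6564 + (J(13) + L(d))*(11894 - 11900)) - 1*9479 = sqrt(6564 + ((-11/5 - 1/105*13) - sqrt(2)*sqrt(38)/3)*(11894 - 11900)) - 1*9479 = sqrt(6564 + ((-11/5 - 13/105) - 2*sqrt(19)/3)*(-6)) - 9479 = sqrt(6564 + (-244/105 - 2*sqrt(19)/3)*(-6)) - 9479 = sqrt(6564 + (488/35 + 4*sqrt(19))) - 9479 = sqrt(230228/35 + 4*sqrt(19)) - 9479 = -9479 + sqrt(230228/35 + 4*sqrt(19))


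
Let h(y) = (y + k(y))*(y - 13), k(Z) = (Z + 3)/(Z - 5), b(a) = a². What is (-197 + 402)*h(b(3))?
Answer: -9840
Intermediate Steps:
k(Z) = (3 + Z)/(-5 + Z)
h(y) = (-13 + y)*(y + (3 + y)/(-5 + y)) (h(y) = (y + (3 + y)/(-5 + y))*(y - 13) = (y + (3 + y)/(-5 + y))*(-13 + y) = (-13 + y)*(y + (3 + y)/(-5 + y)))
(-197 + 402)*h(b(3)) = (-197 + 402)*((-39 + (3²)³ - 17*(3²)² + 55*3²)/(-5 + 3²)) = 205*((-39 + 9³ - 17*9² + 55*9)/(-5 + 9)) = 205*((-39 + 729 - 17*81 + 495)/4) = 205*((-39 + 729 - 1377 + 495)/4) = 205*((¼)*(-192)) = 205*(-48) = -9840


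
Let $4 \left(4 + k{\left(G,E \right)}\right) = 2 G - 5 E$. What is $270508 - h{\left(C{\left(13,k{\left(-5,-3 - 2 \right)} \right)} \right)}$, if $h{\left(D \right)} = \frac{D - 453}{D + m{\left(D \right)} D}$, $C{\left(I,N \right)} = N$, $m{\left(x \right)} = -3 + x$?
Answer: $\frac{2441824}{9} \approx 2.7131 \cdot 10^{5}$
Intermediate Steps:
$k{\left(G,E \right)} = -4 + \frac{G}{2} - \frac{5 E}{4}$ ($k{\left(G,E \right)} = -4 + \frac{2 G - 5 E}{4} = -4 + \frac{- 5 E + 2 G}{4} = -4 - \left(- \frac{G}{2} + \frac{5 E}{4}\right) = -4 + \frac{G}{2} - \frac{5 E}{4}$)
$h{\left(D \right)} = \frac{-453 + D}{D + D \left(-3 + D\right)}$ ($h{\left(D \right)} = \frac{D - 453}{D + \left(-3 + D\right) D} = \frac{-453 + D}{D + D \left(-3 + D\right)}$)
$270508 - h{\left(C{\left(13,k{\left(-5,-3 - 2 \right)} \right)} \right)} = 270508 - \frac{-453 - \left(\frac{13}{2} + \frac{5 \left(-3 - 2\right)}{4}\right)}{\left(-4 + \frac{1}{2} \left(-5\right) - \frac{5 \left(-3 - 2\right)}{4}\right) \left(-2 - \left(\frac{13}{2} + \frac{5 \left(-3 - 2\right)}{4}\right)\right)} = 270508 - \frac{-453 - \frac{1}{4}}{\left(-4 - \frac{5}{2} - - \frac{25}{4}\right) \left(-2 - \frac{1}{4}\right)} = 270508 - \frac{-453 - \frac{1}{4}}{\left(-4 - \frac{5}{2} + \frac{25}{4}\right) \left(-2 - \frac{1}{4}\right)} = 270508 - \frac{-453 - \frac{1}{4}}{\left(- \frac{1}{4}\right) \left(-2 - \frac{1}{4}\right)} = 270508 - \left(-4\right) \frac{1}{- \frac{9}{4}} \left(- \frac{1813}{4}\right) = 270508 - \left(-4\right) \left(- \frac{4}{9}\right) \left(- \frac{1813}{4}\right) = 270508 - - \frac{7252}{9} = 270508 + \frac{7252}{9} = \frac{2441824}{9}$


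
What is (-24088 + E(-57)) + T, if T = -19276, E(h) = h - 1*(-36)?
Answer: -43385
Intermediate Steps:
E(h) = 36 + h (E(h) = h + 36 = 36 + h)
(-24088 + E(-57)) + T = (-24088 + (36 - 57)) - 19276 = (-24088 - 21) - 19276 = -24109 - 19276 = -43385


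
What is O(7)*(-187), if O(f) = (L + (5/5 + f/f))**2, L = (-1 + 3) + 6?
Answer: -18700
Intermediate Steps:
L = 8 (L = 2 + 6 = 8)
O(f) = 100 (O(f) = (8 + (5/5 + f/f))**2 = (8 + (5*(1/5) + 1))**2 = (8 + (1 + 1))**2 = (8 + 2)**2 = 10**2 = 100)
O(7)*(-187) = 100*(-187) = -18700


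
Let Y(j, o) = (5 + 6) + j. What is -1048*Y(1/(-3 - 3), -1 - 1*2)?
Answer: -34060/3 ≈ -11353.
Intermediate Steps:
Y(j, o) = 11 + j
-1048*Y(1/(-3 - 3), -1 - 1*2) = -1048*(11 + 1/(-3 - 3)) = -1048*(11 + 1/(-6)) = -1048*(11 - ⅙) = -1048*65/6 = -34060/3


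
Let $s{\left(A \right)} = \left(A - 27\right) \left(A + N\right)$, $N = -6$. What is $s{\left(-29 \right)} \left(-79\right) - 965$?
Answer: $-155805$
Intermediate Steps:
$s{\left(A \right)} = \left(-27 + A\right) \left(-6 + A\right)$ ($s{\left(A \right)} = \left(A - 27\right) \left(A - 6\right) = \left(-27 + A\right) \left(-6 + A\right)$)
$s{\left(-29 \right)} \left(-79\right) - 965 = \left(162 + \left(-29\right)^{2} - -957\right) \left(-79\right) - 965 = \left(162 + 841 + 957\right) \left(-79\right) - 965 = 1960 \left(-79\right) - 965 = -154840 - 965 = -155805$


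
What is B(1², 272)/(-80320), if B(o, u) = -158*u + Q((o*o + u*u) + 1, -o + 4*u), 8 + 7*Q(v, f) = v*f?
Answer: -40060971/281120 ≈ -142.50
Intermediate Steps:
Q(v, f) = -8/7 + f*v/7 (Q(v, f) = -8/7 + (v*f)/7 = -8/7 + (f*v)/7 = -8/7 + f*v/7)
B(o, u) = -8/7 - 158*u + (-o + 4*u)*(1 + o² + u²)/7 (B(o, u) = -158*u + (-8/7 + (-o + 4*u)*((o*o + u*u) + 1)/7) = -158*u + (-8/7 + (-o + 4*u)*((o² + u²) + 1)/7) = -158*u + (-8/7 + (-o + 4*u)*(1 + o² + u²)/7) = -8/7 - 158*u + (-o + 4*u)*(1 + o² + u²)/7)
B(1², 272)/(-80320) = (-8/7 - 158*272 - (1² - 4*272)*(1 + (1²)² + 272²)/7)/(-80320) = (-8/7 - 42976 - (1 - 1088)*(1 + 1² + 73984)/7)*(-1/80320) = (-8/7 - 42976 - ⅐*(-1087)*(1 + 1 + 73984))*(-1/80320) = (-8/7 - 42976 - ⅐*(-1087)*73986)*(-1/80320) = (-8/7 - 42976 + 80422782/7)*(-1/80320) = (80121942/7)*(-1/80320) = -40060971/281120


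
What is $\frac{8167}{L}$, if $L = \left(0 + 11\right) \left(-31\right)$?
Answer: $- \frac{8167}{341} \approx -23.95$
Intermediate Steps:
$L = -341$ ($L = 11 \left(-31\right) = -341$)
$\frac{8167}{L} = \frac{8167}{-341} = 8167 \left(- \frac{1}{341}\right) = - \frac{8167}{341}$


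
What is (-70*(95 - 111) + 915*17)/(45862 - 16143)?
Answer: 16675/29719 ≈ 0.56109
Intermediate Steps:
(-70*(95 - 111) + 915*17)/(45862 - 16143) = (-70*(-16) + 15555)/29719 = (1120 + 15555)*(1/29719) = 16675*(1/29719) = 16675/29719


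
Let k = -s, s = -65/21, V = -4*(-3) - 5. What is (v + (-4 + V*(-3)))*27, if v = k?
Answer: -4140/7 ≈ -591.43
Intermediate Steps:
V = 7 (V = 12 - 5 = 7)
s = -65/21 (s = -65*1/21 = -65/21 ≈ -3.0952)
k = 65/21 (k = -1*(-65/21) = 65/21 ≈ 3.0952)
v = 65/21 ≈ 3.0952
(v + (-4 + V*(-3)))*27 = (65/21 + (-4 + 7*(-3)))*27 = (65/21 + (-4 - 21))*27 = (65/21 - 25)*27 = -460/21*27 = -4140/7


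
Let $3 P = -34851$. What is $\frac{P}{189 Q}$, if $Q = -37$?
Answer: $\frac{11617}{6993} \approx 1.6612$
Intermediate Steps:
$P = -11617$ ($P = \frac{1}{3} \left(-34851\right) = -11617$)
$\frac{P}{189 Q} = - \frac{11617}{189 \left(-37\right)} = - \frac{11617}{-6993} = \left(-11617\right) \left(- \frac{1}{6993}\right) = \frac{11617}{6993}$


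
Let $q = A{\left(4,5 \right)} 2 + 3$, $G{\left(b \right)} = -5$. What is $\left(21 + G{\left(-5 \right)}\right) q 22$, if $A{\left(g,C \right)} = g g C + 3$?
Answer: $59488$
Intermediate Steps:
$A{\left(g,C \right)} = 3 + C g^{2}$ ($A{\left(g,C \right)} = g^{2} C + 3 = C g^{2} + 3 = 3 + C g^{2}$)
$q = 169$ ($q = \left(3 + 5 \cdot 4^{2}\right) 2 + 3 = \left(3 + 5 \cdot 16\right) 2 + 3 = \left(3 + 80\right) 2 + 3 = 83 \cdot 2 + 3 = 166 + 3 = 169$)
$\left(21 + G{\left(-5 \right)}\right) q 22 = \left(21 - 5\right) 169 \cdot 22 = 16 \cdot 169 \cdot 22 = 2704 \cdot 22 = 59488$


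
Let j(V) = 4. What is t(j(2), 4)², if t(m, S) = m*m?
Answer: 256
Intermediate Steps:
t(m, S) = m²
t(j(2), 4)² = (4²)² = 16² = 256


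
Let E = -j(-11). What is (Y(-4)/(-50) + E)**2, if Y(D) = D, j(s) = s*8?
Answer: 4848804/625 ≈ 7758.1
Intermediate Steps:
j(s) = 8*s
E = 88 (E = -8*(-11) = -1*(-88) = 88)
(Y(-4)/(-50) + E)**2 = (-4/(-50) + 88)**2 = (-4*(-1/50) + 88)**2 = (2/25 + 88)**2 = (2202/25)**2 = 4848804/625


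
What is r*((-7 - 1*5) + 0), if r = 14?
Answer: -168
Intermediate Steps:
r*((-7 - 1*5) + 0) = 14*((-7 - 1*5) + 0) = 14*((-7 - 5) + 0) = 14*(-12 + 0) = 14*(-12) = -168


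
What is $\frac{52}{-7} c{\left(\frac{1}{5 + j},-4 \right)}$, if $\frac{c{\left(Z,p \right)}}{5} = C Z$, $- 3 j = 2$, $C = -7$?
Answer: $60$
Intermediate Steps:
$j = - \frac{2}{3}$ ($j = \left(- \frac{1}{3}\right) 2 = - \frac{2}{3} \approx -0.66667$)
$c{\left(Z,p \right)} = - 35 Z$ ($c{\left(Z,p \right)} = 5 \left(- 7 Z\right) = - 35 Z$)
$\frac{52}{-7} c{\left(\frac{1}{5 + j},-4 \right)} = \frac{52}{-7} \left(- \frac{35}{5 - \frac{2}{3}}\right) = 52 \left(- \frac{1}{7}\right) \left(- \frac{35}{\frac{13}{3}}\right) = - \frac{52 \left(\left(-35\right) \frac{3}{13}\right)}{7} = \left(- \frac{52}{7}\right) \left(- \frac{105}{13}\right) = 60$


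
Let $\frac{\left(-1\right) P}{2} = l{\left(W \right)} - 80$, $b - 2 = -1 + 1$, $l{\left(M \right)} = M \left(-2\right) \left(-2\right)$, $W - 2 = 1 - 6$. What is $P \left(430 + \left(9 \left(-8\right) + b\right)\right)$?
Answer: $66240$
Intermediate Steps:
$W = -3$ ($W = 2 + \left(1 - 6\right) = 2 - 5 = -3$)
$l{\left(M \right)} = 4 M$ ($l{\left(M \right)} = - 2 M \left(-2\right) = 4 M$)
$b = 2$ ($b = 2 + \left(-1 + 1\right) = 2 + 0 = 2$)
$P = 184$ ($P = - 2 \left(4 \left(-3\right) - 80\right) = - 2 \left(-12 - 80\right) = \left(-2\right) \left(-92\right) = 184$)
$P \left(430 + \left(9 \left(-8\right) + b\right)\right) = 184 \left(430 + \left(9 \left(-8\right) + 2\right)\right) = 184 \left(430 + \left(-72 + 2\right)\right) = 184 \left(430 - 70\right) = 184 \cdot 360 = 66240$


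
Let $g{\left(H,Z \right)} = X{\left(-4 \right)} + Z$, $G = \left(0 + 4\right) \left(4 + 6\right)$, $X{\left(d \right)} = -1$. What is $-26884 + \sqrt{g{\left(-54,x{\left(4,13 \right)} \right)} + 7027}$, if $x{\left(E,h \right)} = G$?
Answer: $-26884 + \sqrt{7066} \approx -26800.0$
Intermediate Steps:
$G = 40$ ($G = 4 \cdot 10 = 40$)
$x{\left(E,h \right)} = 40$
$g{\left(H,Z \right)} = -1 + Z$
$-26884 + \sqrt{g{\left(-54,x{\left(4,13 \right)} \right)} + 7027} = -26884 + \sqrt{\left(-1 + 40\right) + 7027} = -26884 + \sqrt{39 + 7027} = -26884 + \sqrt{7066}$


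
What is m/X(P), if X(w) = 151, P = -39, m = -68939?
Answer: -68939/151 ≈ -456.55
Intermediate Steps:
m/X(P) = -68939/151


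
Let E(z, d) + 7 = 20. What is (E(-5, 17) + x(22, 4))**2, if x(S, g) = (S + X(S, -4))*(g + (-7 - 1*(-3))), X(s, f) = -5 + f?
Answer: 169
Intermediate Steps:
E(z, d) = 13 (E(z, d) = -7 + 20 = 13)
x(S, g) = (-9 + S)*(-4 + g) (x(S, g) = (S + (-5 - 4))*(g + (-7 - 1*(-3))) = (S - 9)*(g + (-7 + 3)) = (-9 + S)*(g - 4) = (-9 + S)*(-4 + g))
(E(-5, 17) + x(22, 4))**2 = (13 + (36 - 9*4 - 4*22 + 22*4))**2 = (13 + (36 - 36 - 88 + 88))**2 = (13 + 0)**2 = 13**2 = 169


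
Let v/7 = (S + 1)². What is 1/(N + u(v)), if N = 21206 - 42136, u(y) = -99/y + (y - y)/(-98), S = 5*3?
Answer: -1792/37506659 ≈ -4.7778e-5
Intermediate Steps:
S = 15
v = 1792 (v = 7*(15 + 1)² = 7*16² = 7*256 = 1792)
u(y) = -99/y (u(y) = -99/y + 0*(-1/98) = -99/y + 0 = -99/y)
N = -20930
1/(N + u(v)) = 1/(-20930 - 99/1792) = 1/(-37506659/1792) = -1792/37506659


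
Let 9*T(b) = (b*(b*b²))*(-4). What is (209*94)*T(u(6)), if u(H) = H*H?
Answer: -14665660416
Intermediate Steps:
u(H) = H²
T(b) = -4*b⁴/9 (T(b) = ((b*(b*b²))*(-4))/9 = ((b*b³)*(-4))/9 = (b⁴*(-4))/9 = (-4*b⁴)/9 = -4*b⁴/9)
(209*94)*T(u(6)) = (209*94)*(-4*(6²)⁴/9) = 19646*(-4/9*36⁴) = 19646*(-4/9*1679616) = 19646*(-746496) = -14665660416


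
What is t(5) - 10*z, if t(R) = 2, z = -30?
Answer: 302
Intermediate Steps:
t(5) - 10*z = 2 - 10*(-30) = 2 + 300 = 302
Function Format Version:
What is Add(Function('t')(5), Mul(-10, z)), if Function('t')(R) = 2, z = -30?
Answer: 302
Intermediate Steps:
Add(Function('t')(5), Mul(-10, z)) = Add(2, Mul(-10, -30)) = Add(2, 300) = 302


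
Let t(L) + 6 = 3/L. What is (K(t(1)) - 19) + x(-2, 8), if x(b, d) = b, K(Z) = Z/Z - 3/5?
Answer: -103/5 ≈ -20.600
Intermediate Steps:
t(L) = -6 + 3/L
K(Z) = ⅖ (K(Z) = 1 - 3*⅕ = 1 - ⅗ = ⅖)
(K(t(1)) - 19) + x(-2, 8) = (⅖ - 19) - 2 = -93/5 - 2 = -103/5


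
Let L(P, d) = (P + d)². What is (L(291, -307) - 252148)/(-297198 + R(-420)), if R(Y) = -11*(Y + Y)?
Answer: 41982/47993 ≈ 0.87475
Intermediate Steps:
R(Y) = -22*Y
(L(291, -307) - 252148)/(-297198 + R(-420)) = ((291 - 307)² - 252148)/(-297198 - 22*(-420)) = ((-16)² - 252148)/(-297198 + 9240) = (256 - 252148)/(-287958) = -251892*(-1/287958) = 41982/47993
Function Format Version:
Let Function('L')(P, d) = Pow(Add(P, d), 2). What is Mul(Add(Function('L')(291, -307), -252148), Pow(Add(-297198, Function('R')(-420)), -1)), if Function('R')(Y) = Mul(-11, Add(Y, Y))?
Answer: Rational(41982, 47993) ≈ 0.87475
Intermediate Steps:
Function('R')(Y) = Mul(-22, Y) (Function('R')(Y) = Mul(-11, Mul(2, Y)) = Mul(-22, Y))
Mul(Add(Function('L')(291, -307), -252148), Pow(Add(-297198, Function('R')(-420)), -1)) = Mul(Add(Pow(Add(291, -307), 2), -252148), Pow(Add(-297198, Mul(-22, -420)), -1)) = Mul(Add(Pow(-16, 2), -252148), Pow(Add(-297198, 9240), -1)) = Mul(Add(256, -252148), Pow(-287958, -1)) = Mul(-251892, Rational(-1, 287958)) = Rational(41982, 47993)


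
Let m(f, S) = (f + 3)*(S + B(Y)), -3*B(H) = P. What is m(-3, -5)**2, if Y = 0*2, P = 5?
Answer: 0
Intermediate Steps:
Y = 0
B(H) = -5/3 (B(H) = -1/3*5 = -5/3)
m(f, S) = (3 + f)*(-5/3 + S) (m(f, S) = (f + 3)*(S - 5/3) = (3 + f)*(-5/3 + S))
m(-3, -5)**2 = (-5 + 3*(-5) - 5/3*(-3) - 5*(-3))**2 = (-5 - 15 + 5 + 15)**2 = 0**2 = 0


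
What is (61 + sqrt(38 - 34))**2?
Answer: 3969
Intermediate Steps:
(61 + sqrt(38 - 34))**2 = (61 + sqrt(4))**2 = (61 + 2)**2 = 63**2 = 3969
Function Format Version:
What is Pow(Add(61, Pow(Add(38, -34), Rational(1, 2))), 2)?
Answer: 3969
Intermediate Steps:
Pow(Add(61, Pow(Add(38, -34), Rational(1, 2))), 2) = Pow(Add(61, Pow(4, Rational(1, 2))), 2) = Pow(Add(61, 2), 2) = Pow(63, 2) = 3969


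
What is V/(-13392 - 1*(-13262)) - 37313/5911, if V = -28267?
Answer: 162235547/768430 ≈ 211.13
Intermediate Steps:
V/(-13392 - 1*(-13262)) - 37313/5911 = -28267/(-13392 - 1*(-13262)) - 37313/5911 = -28267/(-13392 + 13262) - 37313*1/5911 = -28267/(-130) - 37313/5911 = -28267*(-1/130) - 37313/5911 = 28267/130 - 37313/5911 = 162235547/768430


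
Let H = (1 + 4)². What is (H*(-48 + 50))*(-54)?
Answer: -2700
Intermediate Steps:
H = 25 (H = 5² = 25)
(H*(-48 + 50))*(-54) = (25*(-48 + 50))*(-54) = (25*2)*(-54) = 50*(-54) = -2700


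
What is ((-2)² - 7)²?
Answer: 9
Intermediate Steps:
((-2)² - 7)² = (4 - 7)² = (-3)² = 9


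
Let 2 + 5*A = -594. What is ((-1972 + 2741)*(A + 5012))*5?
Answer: 18812816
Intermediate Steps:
A = -596/5 (A = -⅖ + (⅕)*(-594) = -⅖ - 594/5 = -596/5 ≈ -119.20)
((-1972 + 2741)*(A + 5012))*5 = ((-1972 + 2741)*(-596/5 + 5012))*5 = (769*(24464/5))*5 = (18812816/5)*5 = 18812816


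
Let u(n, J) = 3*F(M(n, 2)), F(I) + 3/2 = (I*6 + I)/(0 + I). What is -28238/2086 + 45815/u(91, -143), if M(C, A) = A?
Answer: 1235119/447 ≈ 2763.1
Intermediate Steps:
F(I) = 11/2 (F(I) = -3/2 + (I*6 + I)/(0 + I) = -3/2 + (6*I + I)/I = -3/2 + (7*I)/I = -3/2 + 7 = 11/2)
u(n, J) = 33/2 (u(n, J) = 3*(11/2) = 33/2)
-28238/2086 + 45815/u(91, -143) = -28238/2086 + 45815/(33/2) = -28238*1/2086 + 45815*(2/33) = -2017/149 + 8330/3 = 1235119/447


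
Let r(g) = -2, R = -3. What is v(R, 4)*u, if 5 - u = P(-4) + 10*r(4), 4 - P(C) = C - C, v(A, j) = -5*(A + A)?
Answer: 630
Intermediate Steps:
v(A, j) = -10*A
P(C) = 4 (P(C) = 4 - (C - C) = 4 - 1*0 = 4 + 0 = 4)
u = 21 (u = 5 - (4 + 10*(-2)) = 5 - (4 - 20) = 5 - 1*(-16) = 5 + 16 = 21)
v(R, 4)*u = -10*(-3)*21 = 30*21 = 630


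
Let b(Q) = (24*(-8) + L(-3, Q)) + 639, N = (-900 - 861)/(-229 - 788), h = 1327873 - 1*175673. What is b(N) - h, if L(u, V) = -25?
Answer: -1151778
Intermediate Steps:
h = 1152200 (h = 1327873 - 175673 = 1152200)
N = 587/339 (N = -1761/(-1017) = -1761*(-1/1017) = 587/339 ≈ 1.7316)
b(Q) = 422 (b(Q) = (24*(-8) - 25) + 639 = (-192 - 25) + 639 = -217 + 639 = 422)
b(N) - h = 422 - 1*1152200 = 422 - 1152200 = -1151778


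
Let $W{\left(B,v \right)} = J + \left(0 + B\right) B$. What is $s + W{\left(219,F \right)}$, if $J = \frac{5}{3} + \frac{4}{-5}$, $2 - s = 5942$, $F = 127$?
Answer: $\frac{630328}{15} \approx 42022.0$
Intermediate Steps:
$s = -5940$ ($s = 2 - 5942 = -5940$)
$J = \frac{13}{15}$ ($J = 5 \cdot \frac{1}{3} + 4 \left(- \frac{1}{5}\right) = \frac{5}{3} - \frac{4}{5} = \frac{13}{15} \approx 0.86667$)
$W{\left(B,v \right)} = \frac{13}{15} + B^{2}$ ($W{\left(B,v \right)} = \frac{13}{15} + \left(0 + B\right) B = \frac{13}{15} + B B = \frac{13}{15} + B^{2}$)
$s + W{\left(219,F \right)} = -5940 + \left(\frac{13}{15} + 219^{2}\right) = -5940 + \left(\frac{13}{15} + 47961\right) = -5940 + \frac{719428}{15} = \frac{630328}{15}$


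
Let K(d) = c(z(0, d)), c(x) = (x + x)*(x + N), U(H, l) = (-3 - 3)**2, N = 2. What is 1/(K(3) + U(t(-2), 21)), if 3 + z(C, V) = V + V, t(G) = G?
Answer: 1/66 ≈ 0.015152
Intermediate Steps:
U(H, l) = 36 (U(H, l) = (-6)**2 = 36)
z(C, V) = -3 + 2*V (z(C, V) = -3 + (V + V) = -3 + 2*V)
c(x) = 2*x*(2 + x) (c(x) = (x + x)*(x + 2) = (2*x)*(2 + x) = 2*x*(2 + x))
K(d) = 2*(-1 + 2*d)*(-3 + 2*d) (K(d) = 2*(-3 + 2*d)*(2 + (-3 + 2*d)) = 2*(-3 + 2*d)*(-1 + 2*d) = 2*(-1 + 2*d)*(-3 + 2*d))
1/(K(3) + U(t(-2), 21)) = 1/((6 - 16*3 + 8*3**2) + 36) = 1/((6 - 48 + 8*9) + 36) = 1/((6 - 48 + 72) + 36) = 1/(30 + 36) = 1/66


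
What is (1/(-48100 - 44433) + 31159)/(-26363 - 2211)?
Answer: -1441617873/1322018971 ≈ -1.0905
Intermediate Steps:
(1/(-48100 - 44433) + 31159)/(-26363 - 2211) = (1/(-92533) + 31159)/(-28574) = (-1/92533 + 31159)*(-1/28574) = (2883235746/92533)*(-1/28574) = -1441617873/1322018971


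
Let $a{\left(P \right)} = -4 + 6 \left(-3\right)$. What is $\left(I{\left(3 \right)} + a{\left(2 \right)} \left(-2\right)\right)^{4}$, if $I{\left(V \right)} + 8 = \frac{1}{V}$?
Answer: $\frac{141158161}{81} \approx 1.7427 \cdot 10^{6}$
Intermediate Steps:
$a{\left(P \right)} = -22$ ($a{\left(P \right)} = -4 - 18 = -22$)
$I{\left(V \right)} = -8 + \frac{1}{V}$
$\left(I{\left(3 \right)} + a{\left(2 \right)} \left(-2\right)\right)^{4} = \left(\left(-8 + \frac{1}{3}\right) - -44\right)^{4} = \left(\left(-8 + \frac{1}{3}\right) + 44\right)^{4} = \left(- \frac{23}{3} + 44\right)^{4} = \left(\frac{109}{3}\right)^{4} = \frac{141158161}{81}$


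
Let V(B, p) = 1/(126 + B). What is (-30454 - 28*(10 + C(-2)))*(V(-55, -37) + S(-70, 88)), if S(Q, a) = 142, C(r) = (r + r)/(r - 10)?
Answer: -309985030/71 ≈ -4.3660e+6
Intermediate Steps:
C(r) = 2*r/(-10 + r) (C(r) = (2*r)/(-10 + r) = 2*r/(-10 + r))
(-30454 - 28*(10 + C(-2)))*(V(-55, -37) + S(-70, 88)) = (-30454 - 28*(10 + 2*(-2)/(-10 - 2)))*(1/(126 - 55) + 142) = (-30454 - 28*(10 + 2*(-2)/(-12)))*(1/71 + 142) = (-30454 - 28*(10 + 2*(-2)*(-1/12)))*(1/71 + 142) = (-30454 - 28*(10 + ⅓))*(10083/71) = (-30454 - 28*31/3)*(10083/71) = (-30454 - 868/3)*(10083/71) = -92230/3*10083/71 = -309985030/71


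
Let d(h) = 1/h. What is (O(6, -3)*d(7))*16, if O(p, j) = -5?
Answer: -80/7 ≈ -11.429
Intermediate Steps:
d(h) = 1/h
(O(6, -3)*d(7))*16 = -5/7*16 = -80/7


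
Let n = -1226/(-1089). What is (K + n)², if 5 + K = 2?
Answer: 4165681/1185921 ≈ 3.5126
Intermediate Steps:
K = -3 (K = -5 + 2 = -3)
n = 1226/1089 (n = -1226*(-1/1089) = 1226/1089 ≈ 1.1258)
(K + n)² = (-3 + 1226/1089)² = (-2041/1089)² = 4165681/1185921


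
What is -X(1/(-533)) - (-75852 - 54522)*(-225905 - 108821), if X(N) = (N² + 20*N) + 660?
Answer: -12397521285813717/284089 ≈ -4.3640e+10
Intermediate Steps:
X(N) = 660 + N² + 20*N
-X(1/(-533)) - (-75852 - 54522)*(-225905 - 108821) = -(660 + (1/(-533))² + 20/(-533)) - (-75852 - 54522)*(-225905 - 108821) = -(660 + (-1/533)² + 20*(-1/533)) - (-130374)*(-334726) = -(660 + 1/284089 - 20/533) - 1*43639567524 = -1*187488081/284089 - 43639567524 = -187488081/284089 - 43639567524 = -12397521285813717/284089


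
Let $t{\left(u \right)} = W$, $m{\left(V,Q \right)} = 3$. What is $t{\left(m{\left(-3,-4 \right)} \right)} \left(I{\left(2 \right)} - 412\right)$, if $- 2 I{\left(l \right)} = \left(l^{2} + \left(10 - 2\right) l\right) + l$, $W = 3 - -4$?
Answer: $-2961$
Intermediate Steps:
$W = 7$ ($W = 3 + 4 = 7$)
$t{\left(u \right)} = 7$
$I{\left(l \right)} = - \frac{9 l}{2} - \frac{l^{2}}{2}$ ($I{\left(l \right)} = - \frac{\left(l^{2} + \left(10 - 2\right) l\right) + l}{2} = - \frac{\left(l^{2} + 8 l\right) + l}{2} = - \frac{l^{2} + 9 l}{2} = - \frac{9 l}{2} - \frac{l^{2}}{2}$)
$t{\left(m{\left(-3,-4 \right)} \right)} \left(I{\left(2 \right)} - 412\right) = 7 \left(\left(- \frac{1}{2}\right) 2 \left(9 + 2\right) - 412\right) = 7 \left(\left(- \frac{1}{2}\right) 2 \cdot 11 - 412\right) = 7 \left(-11 - 412\right) = 7 \left(-423\right) = -2961$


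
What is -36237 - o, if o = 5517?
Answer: -41754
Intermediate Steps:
-36237 - o = -36237 - 1*5517 = -36237 - 5517 = -41754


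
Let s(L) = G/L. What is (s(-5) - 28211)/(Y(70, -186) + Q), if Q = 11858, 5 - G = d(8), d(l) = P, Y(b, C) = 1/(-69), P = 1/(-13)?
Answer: -126530889/53183065 ≈ -2.3792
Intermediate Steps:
P = -1/13 ≈ -0.076923
Y(b, C) = -1/69
d(l) = -1/13
G = 66/13 (G = 5 - 1*(-1/13) = 5 + 1/13 = 66/13 ≈ 5.0769)
s(L) = 66/(13*L)
(s(-5) - 28211)/(Y(70, -186) + Q) = ((66/13)/(-5) - 28211)/(-1/69 + 11858) = ((66/13)*(-1/5) - 28211)/(818201/69) = (-66/65 - 28211)*(69/818201) = -1833781/65*69/818201 = -126530889/53183065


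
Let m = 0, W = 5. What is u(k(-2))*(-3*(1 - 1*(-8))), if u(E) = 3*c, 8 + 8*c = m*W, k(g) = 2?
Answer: 81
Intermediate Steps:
c = -1 (c = -1 + (0*5)/8 = -1 + (⅛)*0 = -1 + 0 = -1)
u(E) = -3 (u(E) = 3*(-1) = -3)
u(k(-2))*(-3*(1 - 1*(-8))) = -(-9)*(1 - 1*(-8)) = -(-9)*(1 + 8) = -(-9)*9 = -3*(-27) = 81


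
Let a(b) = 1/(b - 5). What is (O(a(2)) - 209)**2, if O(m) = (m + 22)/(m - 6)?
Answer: 16289296/361 ≈ 45123.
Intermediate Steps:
a(b) = 1/(-5 + b)
O(m) = (22 + m)/(-6 + m)
(O(a(2)) - 209)**2 = ((22 + 1/(-5 + 2))/(-6 + 1/(-5 + 2)) - 209)**2 = ((22 + 1/(-3))/(-6 + 1/(-3)) - 209)**2 = ((22 - 1/3)/(-6 - 1/3) - 209)**2 = ((65/3)/(-19/3) - 209)**2 = (-3/19*65/3 - 209)**2 = (-65/19 - 209)**2 = (-4036/19)**2 = 16289296/361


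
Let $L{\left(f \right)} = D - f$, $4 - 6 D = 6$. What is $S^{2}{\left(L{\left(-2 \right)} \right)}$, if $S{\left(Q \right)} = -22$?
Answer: $484$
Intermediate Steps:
$D = - \frac{1}{3}$ ($D = \frac{2}{3} - 1 = - \frac{1}{3} \approx -0.33333$)
$L{\left(f \right)} = - \frac{1}{3} - f$
$S^{2}{\left(L{\left(-2 \right)} \right)} = \left(-22\right)^{2} = 484$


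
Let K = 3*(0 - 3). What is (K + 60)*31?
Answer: 1581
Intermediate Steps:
K = -9 (K = 3*(-3) = -9)
(K + 60)*31 = (-9 + 60)*31 = 51*31 = 1581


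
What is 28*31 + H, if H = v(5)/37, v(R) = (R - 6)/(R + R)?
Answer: 321159/370 ≈ 868.00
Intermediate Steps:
v(R) = (-6 + R)/(2*R) (v(R) = (-6 + R)/((2*R)) = (-6 + R)*(1/(2*R)) = (-6 + R)/(2*R))
H = -1/370 (H = ((½)*(-6 + 5)/5)/37 = ((½)*(⅕)*(-1))*(1/37) = -⅒*1/37 = -1/370 ≈ -0.0027027)
28*31 + H = 28*31 - 1/370 = 868 - 1/370 = 321159/370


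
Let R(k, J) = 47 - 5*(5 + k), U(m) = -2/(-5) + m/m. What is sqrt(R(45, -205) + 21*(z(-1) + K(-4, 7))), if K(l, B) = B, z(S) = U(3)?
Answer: I*sqrt(665)/5 ≈ 5.1575*I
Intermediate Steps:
U(m) = 7/5 (U(m) = -2*(-1/5) + 1 = 2/5 + 1 = 7/5)
z(S) = 7/5
R(k, J) = 22 - 5*k (R(k, J) = 47 - (25 + 5*k) = 47 + (-25 - 5*k) = 22 - 5*k)
sqrt(R(45, -205) + 21*(z(-1) + K(-4, 7))) = sqrt((22 - 5*45) + 21*(7/5 + 7)) = sqrt((22 - 225) + 21*(42/5)) = sqrt(-203 + 882/5) = sqrt(-133/5) = I*sqrt(665)/5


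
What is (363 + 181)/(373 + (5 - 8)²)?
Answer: 272/191 ≈ 1.4241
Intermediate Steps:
(363 + 181)/(373 + (5 - 8)²) = 544/(373 + (-3)²) = 544/(373 + 9) = 544/382 = 544*(1/382) = 272/191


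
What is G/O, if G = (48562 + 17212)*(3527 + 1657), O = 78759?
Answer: 12628608/2917 ≈ 4329.3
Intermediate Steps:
G = 340972416 (G = 65774*5184 = 340972416)
G/O = 340972416/78759 = 340972416*(1/78759) = 12628608/2917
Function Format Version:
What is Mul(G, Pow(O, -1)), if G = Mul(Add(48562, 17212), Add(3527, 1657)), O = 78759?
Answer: Rational(12628608, 2917) ≈ 4329.3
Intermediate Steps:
G = 340972416 (G = Mul(65774, 5184) = 340972416)
Mul(G, Pow(O, -1)) = Mul(340972416, Pow(78759, -1)) = Mul(340972416, Rational(1, 78759)) = Rational(12628608, 2917)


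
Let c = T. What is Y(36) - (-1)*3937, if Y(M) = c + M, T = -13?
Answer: 3960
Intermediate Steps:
c = -13
Y(M) = -13 + M
Y(36) - (-1)*3937 = (-13 + 36) - (-1)*3937 = 23 - 1*(-3937) = 23 + 3937 = 3960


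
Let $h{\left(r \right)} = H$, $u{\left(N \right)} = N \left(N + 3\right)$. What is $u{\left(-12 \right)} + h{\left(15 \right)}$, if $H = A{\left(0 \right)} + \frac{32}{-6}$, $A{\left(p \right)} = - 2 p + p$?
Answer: $\frac{308}{3} \approx 102.67$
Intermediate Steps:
$u{\left(N \right)} = N \left(3 + N\right)$
$A{\left(p \right)} = - p$
$H = - \frac{16}{3}$ ($H = \left(-1\right) 0 + \frac{32}{-6} = 0 + 32 \left(- \frac{1}{6}\right) = 0 - \frac{16}{3} = - \frac{16}{3} \approx -5.3333$)
$h{\left(r \right)} = - \frac{16}{3}$
$u{\left(-12 \right)} + h{\left(15 \right)} = - 12 \left(3 - 12\right) - \frac{16}{3} = \left(-12\right) \left(-9\right) - \frac{16}{3} = 108 - \frac{16}{3} = \frac{308}{3}$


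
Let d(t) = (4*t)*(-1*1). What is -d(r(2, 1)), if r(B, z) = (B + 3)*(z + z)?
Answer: 40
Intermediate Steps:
r(B, z) = 2*z*(3 + B) (r(B, z) = (3 + B)*(2*z) = 2*z*(3 + B))
d(t) = -4*t (d(t) = (4*t)*(-1) = -4*t)
-d(r(2, 1)) = -(-4)*2*1*(3 + 2) = -(-4)*2*1*5 = -(-4)*10 = -1*(-40) = 40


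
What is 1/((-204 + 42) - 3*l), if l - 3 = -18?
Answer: -1/117 ≈ -0.0085470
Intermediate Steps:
l = -15 (l = 3 - 18 = -15)
1/((-204 + 42) - 3*l) = 1/((-204 + 42) - 3*(-15)) = 1/(-162 + 45) = 1/(-117) = -1/117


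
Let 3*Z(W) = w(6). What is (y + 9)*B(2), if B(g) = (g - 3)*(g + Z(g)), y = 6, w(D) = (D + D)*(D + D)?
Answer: -750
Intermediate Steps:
w(D) = 4*D**2 (w(D) = (2*D)*(2*D) = 4*D**2)
Z(W) = 48 (Z(W) = (4*6**2)/3 = (4*36)/3 = (1/3)*144 = 48)
B(g) = (-3 + g)*(48 + g) (B(g) = (g - 3)*(g + 48) = (-3 + g)*(48 + g))
(y + 9)*B(2) = (6 + 9)*(-144 + 2**2 + 45*2) = 15*(-144 + 4 + 90) = 15*(-50) = -750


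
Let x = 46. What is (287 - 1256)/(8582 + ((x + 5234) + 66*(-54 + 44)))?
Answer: -969/13202 ≈ -0.073398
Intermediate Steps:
(287 - 1256)/(8582 + ((x + 5234) + 66*(-54 + 44))) = (287 - 1256)/(8582 + ((46 + 5234) + 66*(-54 + 44))) = -969/(8582 + (5280 + 66*(-10))) = -969/(8582 + (5280 - 660)) = -969/(8582 + 4620) = -969/13202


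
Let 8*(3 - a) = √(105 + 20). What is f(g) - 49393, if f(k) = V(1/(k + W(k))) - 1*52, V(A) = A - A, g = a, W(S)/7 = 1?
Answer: -49445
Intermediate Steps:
W(S) = 7 (W(S) = 7*1 = 7)
a = 3 - 5*√5/8 (a = 3 - √(105 + 20)/8 = 3 - 5*√5/8 ≈ 1.6025)
g = 3 - 5*√5/8 ≈ 1.6025
V(A) = 0
f(k) = -52 (f(k) = 0 - 1*52 = 0 - 52 = -52)
f(g) - 49393 = -52 - 49393 = -49445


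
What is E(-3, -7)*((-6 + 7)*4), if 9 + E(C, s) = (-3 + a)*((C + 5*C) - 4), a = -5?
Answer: 668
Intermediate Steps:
E(C, s) = 23 - 48*C (E(C, s) = -9 + (-3 - 5)*((C + 5*C) - 4) = -9 - 8*(6*C - 4) = -9 - 8*(-4 + 6*C) = -9 + (32 - 48*C) = 23 - 48*C)
E(-3, -7)*((-6 + 7)*4) = (23 - 48*(-3))*((-6 + 7)*4) = (23 + 144)*(1*4) = 167*4 = 668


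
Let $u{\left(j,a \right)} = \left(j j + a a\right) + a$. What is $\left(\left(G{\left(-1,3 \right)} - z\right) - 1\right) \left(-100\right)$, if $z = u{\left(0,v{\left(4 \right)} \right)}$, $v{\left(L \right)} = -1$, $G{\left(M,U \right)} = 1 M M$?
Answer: $0$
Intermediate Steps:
$G{\left(M,U \right)} = M^{2}$ ($G{\left(M,U \right)} = M M = M^{2}$)
$u{\left(j,a \right)} = a + a^{2} + j^{2}$ ($u{\left(j,a \right)} = \left(j^{2} + a^{2}\right) + a = \left(a^{2} + j^{2}\right) + a = a + a^{2} + j^{2}$)
$z = 0$ ($z = -1 + \left(-1\right)^{2} + 0^{2} = -1 + 1 + 0 = 0$)
$\left(\left(G{\left(-1,3 \right)} - z\right) - 1\right) \left(-100\right) = \left(\left(\left(-1\right)^{2} - 0\right) - 1\right) \left(-100\right) = \left(\left(1 + 0\right) - 1\right) \left(-100\right) = \left(1 - 1\right) \left(-100\right) = 0 \left(-100\right) = 0$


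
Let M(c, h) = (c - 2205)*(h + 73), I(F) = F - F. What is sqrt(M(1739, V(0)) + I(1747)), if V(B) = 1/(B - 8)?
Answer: I*sqrt(135839)/2 ≈ 184.28*I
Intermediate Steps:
V(B) = 1/(-8 + B)
I(F) = 0
M(c, h) = (-2205 + c)*(73 + h)
sqrt(M(1739, V(0)) + I(1747)) = sqrt((-160965 - 2205/(-8 + 0) + 73*1739 + 1739/(-8 + 0)) + 0) = sqrt((-160965 - 2205/(-8) + 126947 + 1739/(-8)) + 0) = sqrt((-160965 - 2205*(-1/8) + 126947 + 1739*(-1/8)) + 0) = sqrt((-160965 + 2205/8 + 126947 - 1739/8) + 0) = sqrt(-135839/4 + 0) = sqrt(-135839/4) = I*sqrt(135839)/2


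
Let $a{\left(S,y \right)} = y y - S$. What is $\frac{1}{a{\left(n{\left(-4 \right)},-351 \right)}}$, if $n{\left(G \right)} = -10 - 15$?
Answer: $\frac{1}{123226} \approx 8.1152 \cdot 10^{-6}$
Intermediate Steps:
$n{\left(G \right)} = -25$ ($n{\left(G \right)} = -10 - 15 = -25$)
$a{\left(S,y \right)} = y^{2} - S$
$\frac{1}{a{\left(n{\left(-4 \right)},-351 \right)}} = \frac{1}{\left(-351\right)^{2} - -25} = \frac{1}{123201 + 25} = \frac{1}{123226}$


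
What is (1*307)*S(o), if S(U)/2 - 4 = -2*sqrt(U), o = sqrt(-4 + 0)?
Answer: 1228 - 1228*I ≈ 1228.0 - 1228.0*I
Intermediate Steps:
o = 2*I (o = sqrt(-4) = 2*I ≈ 2.0*I)
S(U) = 8 - 4*sqrt(U) (S(U) = 8 + 2*(-2*sqrt(U)) = 8 - 4*sqrt(U))
(1*307)*S(o) = (1*307)*(8 - (4 + 4*I)) = 307*(8 - 4*(1 + I)) = 307*(8 + (-4 - 4*I)) = 307*(4 - 4*I) = 1228 - 1228*I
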